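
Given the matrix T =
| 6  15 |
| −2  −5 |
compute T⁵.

T² = T (a projection; rank 1, trace 1), so T⁵ = T.

[[6, 15], [−2, −5]]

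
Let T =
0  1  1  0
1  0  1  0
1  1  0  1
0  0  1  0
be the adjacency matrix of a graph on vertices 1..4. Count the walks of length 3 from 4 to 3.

3

The number of length-3 walks from vertex 4 to vertex 3 is entry (4,3) of T^3, where T is the adjacency matrix.
T^2 = [[2, 1, 1, 1], [1, 2, 1, 1], [1, 1, 3, 0], [1, 1, 0, 1]]
T^3 = [[2, 3, 4, 1], [3, 2, 4, 1], [4, 4, 2, 3], [1, 1, 3, 0]]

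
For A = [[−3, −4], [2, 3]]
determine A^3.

[[−3, −4], [2, 3]]

A² = I (check: tr A = 0 and det A = −1), so A^3 = A since 3 is odd.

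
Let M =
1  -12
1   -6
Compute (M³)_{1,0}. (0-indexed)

tr M = -5 and det M = 6, so the characteristic polynomial is λ² − (-5)λ + (6) with roots -2 and -3.
Eigenvectors give P = [[4, 3], [1, 1]] with P⁻¹ = [[1, -3], [-1, 4]], and M = P·diag(-2, -3)·P⁻¹.
Then M³ = P·diag(-8, -27)·P⁻¹ = [[-32, -81], [-8, -27]] · [[1, -3], [-1, 4]] = [[49, -228], [19, -84]].

19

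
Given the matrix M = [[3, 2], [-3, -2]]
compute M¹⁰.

M² = M (a projection; rank 1, trace 1), so M¹⁰ = M.

[[3, 2], [-3, -2]]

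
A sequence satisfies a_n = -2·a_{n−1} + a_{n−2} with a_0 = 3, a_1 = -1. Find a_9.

With companion matrix M = [[-2, 1], [1, 0]], [a_n, a_{n−1}]ᵀ = M·[a_{n−1}, a_{n−2}]ᵀ, so [a_9, a_8]ᵀ = M⁸·[a_1, a_0]ᵀ.
M⁸ = [[985, -408], [-408, 169]], giving [a_9, a_8]ᵀ = [[-2209], [915]].

-2209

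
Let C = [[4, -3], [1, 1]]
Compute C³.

C² = [[13, -15], [5, -2]]
C³ = [[37, -54], [18, -17]]

[[37, -54], [18, -17]]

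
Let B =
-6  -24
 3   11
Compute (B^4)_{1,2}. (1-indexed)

tr B = 5 and det B = 6, so the characteristic polynomial is λ² − (5)λ + (6) with roots 2 and 3.
Eigenvectors give P = [[3, 8], [-1, -3]] with P⁻¹ = [[3, 8], [-1, -3]], and B = P·diag(2, 3)·P⁻¹.
Then B^4 = P·diag(16, 81)·P⁻¹ = [[48, 648], [-16, -243]] · [[3, 8], [-1, -3]] = [[-504, -1560], [195, 601]].

-1560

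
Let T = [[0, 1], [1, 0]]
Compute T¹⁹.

[[0, 1], [1, 0]]

T² = I (check: tr T = 0 and det T = −1), so T¹⁹ = T since 19 is odd.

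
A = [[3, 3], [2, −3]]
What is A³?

A² = [[15, 0], [0, 15]]
A³ = [[45, 45], [30, −45]]

[[45, 45], [30, −45]]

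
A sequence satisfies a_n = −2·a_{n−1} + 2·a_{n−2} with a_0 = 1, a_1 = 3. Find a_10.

−15168

With companion matrix A = [[−2, 2], [1, 0]], [a_n, a_{n−1}]ᵀ = A·[a_{n−1}, a_{n−2}]ᵀ, so [a_10, a_9]ᵀ = A⁹·[a_1, a_0]ᵀ.
A⁹ = [[−6688, 4896], [2448, −1792]], giving [a_10, a_9]ᵀ = [[−15168], [5552]].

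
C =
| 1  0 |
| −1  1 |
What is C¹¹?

[[1, 0], [−11, 1]]

C = I + N where N = [[0, 0], [−1, 0]] is strictly lower-triangular, so N² = 0.
(I + N)¹¹ = I + 11·N = [[1, 0], [−11, 1]].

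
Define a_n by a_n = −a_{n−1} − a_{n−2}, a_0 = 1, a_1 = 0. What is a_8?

With companion matrix M = [[−1, −1], [1, 0]], [a_n, a_{n−1}]ᵀ = M·[a_{n−1}, a_{n−2}]ᵀ, so [a_8, a_7]ᵀ = M^7·[a_1, a_0]ᵀ.
M^7 = [[−1, −1], [1, 0]], giving [a_8, a_7]ᵀ = [[−1], [0]].

−1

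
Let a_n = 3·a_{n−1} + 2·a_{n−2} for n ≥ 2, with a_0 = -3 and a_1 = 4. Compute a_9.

51778

With companion matrix Q = [[3, 2], [1, 0]], [a_n, a_{n−1}]ᵀ = Q·[a_{n−1}, a_{n−2}]ᵀ, so [a_9, a_8]ᵀ = Q⁸·[a_1, a_0]ᵀ.
Q⁸ = [[22363, 12558], [6279, 3526]], giving [a_9, a_8]ᵀ = [[51778], [14538]].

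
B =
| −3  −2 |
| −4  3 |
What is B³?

B² = [[17, 0], [0, 17]]
B³ = [[−51, −34], [−68, 51]]

[[−51, −34], [−68, 51]]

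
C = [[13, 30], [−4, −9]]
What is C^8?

tr C = 4 and det C = 3, so the characteristic polynomial is λ² − (4)λ + (3) with roots 3 and 1.
Eigenvectors give P = [[3, 5], [−1, −2]] with P⁻¹ = [[2, 5], [−1, −3]], and C = P·diag(3, 1)·P⁻¹.
Then C^8 = P·diag(6561, 1)·P⁻¹ = [[19683, 5], [−6561, −2]] · [[2, 5], [−1, −3]] = [[39361, 98400], [−13120, −32799]].

[[39361, 98400], [−13120, −32799]]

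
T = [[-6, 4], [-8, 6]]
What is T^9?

[[-1536, 1024], [-2048, 1536]]

tr T = 0 and det T = -4, so the characteristic polynomial is λ² − (0)λ + (-4) with roots 2 and -2.
Eigenvectors give P = [[-1, -1], [-2, -1]] with P⁻¹ = [[1, -1], [-2, 1]], and T = P·diag(2, -2)·P⁻¹.
Then T^9 = P·diag(512, -512)·P⁻¹ = [[-512, 512], [-1024, 512]] · [[1, -1], [-2, 1]] = [[-1536, 1024], [-2048, 1536]].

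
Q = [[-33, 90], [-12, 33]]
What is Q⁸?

tr Q = 0 and det Q = -9, so the characteristic polynomial is λ² − (0)λ + (-9) with roots -3 and 3.
Eigenvectors give P = [[3, 5], [1, 2]] with P⁻¹ = [[2, -5], [-1, 3]], and Q = P·diag(-3, 3)·P⁻¹.
Then Q⁸ = P·diag(6561, 6561)·P⁻¹ = [[19683, 32805], [6561, 13122]] · [[2, -5], [-1, 3]] = [[6561, 0], [0, 6561]].

[[6561, 0], [0, 6561]]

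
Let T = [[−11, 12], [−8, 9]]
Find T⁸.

[[19681, −19680], [13120, −13119]]

tr T = −2 and det T = −3, so the characteristic polynomial is λ² − (−2)λ + (−3) with roots 1 and −3.
Eigenvectors give P = [[1, 3], [1, 2]] with P⁻¹ = [[−2, 3], [1, −1]], and T = P·diag(1, −3)·P⁻¹.
Then T⁸ = P·diag(1, 6561)·P⁻¹ = [[1, 19683], [1, 13122]] · [[−2, 3], [1, −1]] = [[19681, −19680], [13120, −13119]].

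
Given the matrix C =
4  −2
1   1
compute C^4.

[[146, −130], [65, −49]]

tr C = 5 and det C = 6, so the characteristic polynomial is λ² − (5)λ + (6) with roots 2 and 3.
Eigenvectors give P = [[−1, 2], [−1, 1]] with P⁻¹ = [[1, −2], [1, −1]], and C = P·diag(2, 3)·P⁻¹.
Then C^4 = P·diag(16, 81)·P⁻¹ = [[−16, 162], [−16, 81]] · [[1, −2], [1, −1]] = [[146, −130], [65, −49]].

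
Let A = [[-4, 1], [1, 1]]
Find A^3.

A^2 = [[17, -3], [-3, 2]]
A^3 = [[-71, 14], [14, -1]]

[[-71, 14], [14, -1]]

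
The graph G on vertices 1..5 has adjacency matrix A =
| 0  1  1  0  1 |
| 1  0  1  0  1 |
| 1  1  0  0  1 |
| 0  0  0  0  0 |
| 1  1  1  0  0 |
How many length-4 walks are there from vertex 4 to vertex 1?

0

The number of length-4 walks from vertex 4 to vertex 1 is entry (4,1) of A^4, where A is the adjacency matrix.
A^2 = [[3, 2, 2, 0, 2], [2, 3, 2, 0, 2], [2, 2, 3, 0, 2], [0, 0, 0, 0, 0], [2, 2, 2, 0, 3]]
A^3 = [[6, 7, 7, 0, 7], [7, 6, 7, 0, 7], [7, 7, 6, 0, 7], [0, 0, 0, 0, 0], [7, 7, 7, 0, 6]]
A^4 = [[21, 20, 20, 0, 20], [20, 21, 20, 0, 20], [20, 20, 21, 0, 20], [0, 0, 0, 0, 0], [20, 20, 20, 0, 21]]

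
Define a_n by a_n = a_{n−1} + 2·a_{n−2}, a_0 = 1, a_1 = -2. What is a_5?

With companion matrix C = [[1, 2], [1, 0]], [a_n, a_{n−1}]ᵀ = C·[a_{n−1}, a_{n−2}]ᵀ, so [a_5, a_4]ᵀ = C⁴·[a_1, a_0]ᵀ.
C⁴ = [[11, 10], [5, 6]], giving [a_5, a_4]ᵀ = [[-12], [-4]].

-12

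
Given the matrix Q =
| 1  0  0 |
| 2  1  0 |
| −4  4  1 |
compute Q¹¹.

[[1, 0, 0], [22, 1, 0], [396, 44, 1]]

Q = I + N where N = [[0, 0, 0], [2, 0, 0], [−4, 4, 0]] is strictly lower-triangular, so N³ = 0.
(I + N)¹¹ = I + 11·N + 55·N² = [[1, 0, 0], [22, 1, 0], [396, 44, 1]].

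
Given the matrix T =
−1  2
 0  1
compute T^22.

T² = I (check: tr T = 0 and det T = −1), so T^22 = I since 22 is even.

[[1, 0], [0, 1]]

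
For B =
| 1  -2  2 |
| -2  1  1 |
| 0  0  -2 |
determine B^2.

[[5, -4, -4], [-4, 5, -5], [0, 0, 4]]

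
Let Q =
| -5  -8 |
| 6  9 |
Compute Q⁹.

[[-59045, -78728], [59046, 78729]]

tr Q = 4 and det Q = 3, so the characteristic polynomial is λ² − (4)λ + (3) with roots 1 and 3.
Eigenvectors give P = [[4, 1], [-3, -1]] with P⁻¹ = [[1, 1], [-3, -4]], and Q = P·diag(1, 3)·P⁻¹.
Then Q⁹ = P·diag(1, 19683)·P⁻¹ = [[4, 19683], [-3, -19683]] · [[1, 1], [-3, -4]] = [[-59045, -78728], [59046, 78729]].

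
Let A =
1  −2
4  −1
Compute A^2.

[[−7, 0], [0, −7]]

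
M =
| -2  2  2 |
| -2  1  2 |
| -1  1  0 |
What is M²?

[[-2, 0, 0], [0, -1, -2], [0, -1, 0]]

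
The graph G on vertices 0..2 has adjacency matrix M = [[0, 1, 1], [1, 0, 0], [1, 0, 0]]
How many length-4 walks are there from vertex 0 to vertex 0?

4

The number of length-4 walks from vertex 0 to vertex 0 is entry (0,0) of M^4, where M is the adjacency matrix.
M^2 = [[2, 0, 0], [0, 1, 1], [0, 1, 1]]
M^3 = [[0, 2, 2], [2, 0, 0], [2, 0, 0]]
M^4 = [[4, 0, 0], [0, 2, 2], [0, 2, 2]]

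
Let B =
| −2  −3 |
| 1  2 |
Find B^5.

B² = I (check: tr B = 0 and det B = −1), so B^5 = B since 5 is odd.

[[−2, −3], [1, 2]]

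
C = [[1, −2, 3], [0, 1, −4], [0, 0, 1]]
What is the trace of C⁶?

C = I + N where N = [[0, −2, 3], [0, 0, −4], [0, 0, 0]] is strictly upper-triangular, so N³ = 0.
(I + N)⁶ = I + 6·N + 15·N² = [[1, −12, 138], [0, 1, −24], [0, 0, 1]].

3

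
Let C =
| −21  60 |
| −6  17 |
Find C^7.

[[−21861, 65580], [−6558, 19673]]

tr C = −4 and det C = 3, so the characteristic polynomial is λ² − (−4)λ + (3) with roots −1 and −3.
Eigenvectors give P = [[−3, −10], [−1, −3]] with P⁻¹ = [[3, −10], [−1, 3]], and C = P·diag(−1, −3)·P⁻¹.
Then C^7 = P·diag(−1, −2187)·P⁻¹ = [[3, 21870], [1, 6561]] · [[3, −10], [−1, 3]] = [[−21861, 65580], [−6558, 19673]].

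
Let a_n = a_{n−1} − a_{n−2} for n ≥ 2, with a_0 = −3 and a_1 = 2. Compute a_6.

With companion matrix C = [[1, −1], [1, 0]], [a_n, a_{n−1}]ᵀ = C·[a_{n−1}, a_{n−2}]ᵀ, so [a_6, a_5]ᵀ = C⁵·[a_1, a_0]ᵀ.
C⁵ = [[0, 1], [−1, 1]], giving [a_6, a_5]ᵀ = [[−3], [−5]].

−3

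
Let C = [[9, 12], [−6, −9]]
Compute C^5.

tr C = 0 and det C = −9, so the characteristic polynomial is λ² − (0)λ + (−9) with roots −3 and 3.
Eigenvectors give P = [[−1, 2], [1, −1]] with P⁻¹ = [[1, 2], [1, 1]], and C = P·diag(−3, 3)·P⁻¹.
Then C^5 = P·diag(−243, 243)·P⁻¹ = [[243, 486], [−243, −243]] · [[1, 2], [1, 1]] = [[729, 972], [−486, −729]].

[[729, 972], [−486, −729]]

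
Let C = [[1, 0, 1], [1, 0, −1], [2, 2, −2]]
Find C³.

[[3, −2, 3], [3, 6, −5], [4, 8, −4]]

C² = [[3, 2, −1], [−1, −2, 3], [0, −4, 4]]
C³ = [[3, −2, 3], [3, 6, −5], [4, 8, −4]]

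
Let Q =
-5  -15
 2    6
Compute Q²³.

Q² = Q (a projection; rank 1, trace 1), so Q²³ = Q.

[[-5, -15], [2, 6]]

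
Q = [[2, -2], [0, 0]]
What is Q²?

[[4, -4], [0, 0]]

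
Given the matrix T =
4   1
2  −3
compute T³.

[[74, 15], [30, −31]]

T² = [[18, 1], [2, 11]]
T³ = [[74, 15], [30, −31]]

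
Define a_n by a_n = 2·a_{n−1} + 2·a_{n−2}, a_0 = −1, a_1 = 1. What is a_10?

1792

With companion matrix C = [[2, 2], [1, 0]], [a_n, a_{n−1}]ᵀ = C·[a_{n−1}, a_{n−2}]ᵀ, so [a_10, a_9]ᵀ = C⁹·[a_1, a_0]ᵀ.
C⁹ = [[6688, 4896], [2448, 1792]], giving [a_10, a_9]ᵀ = [[1792], [656]].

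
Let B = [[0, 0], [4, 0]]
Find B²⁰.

B is strictly triangular, hence nilpotent: B² = 0, so B²⁰ = 0.

[[0, 0], [0, 0]]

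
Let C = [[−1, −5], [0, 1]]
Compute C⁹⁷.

[[−1, −5], [0, 1]]

C² = I (check: tr C = 0 and det C = −1), so C⁹⁷ = C since 97 is odd.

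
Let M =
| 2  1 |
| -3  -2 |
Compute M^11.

[[2, 1], [-3, -2]]

M² = I (check: tr M = 0 and det M = -1), so M^11 = M since 11 is odd.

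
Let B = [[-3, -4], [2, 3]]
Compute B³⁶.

B² = I (check: tr B = 0 and det B = -1), so B³⁶ = I since 36 is even.

[[1, 0], [0, 1]]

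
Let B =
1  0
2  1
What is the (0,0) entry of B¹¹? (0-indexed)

1

B = I + N where N = [[0, 0], [2, 0]] is strictly lower-triangular, so N² = 0.
(I + N)¹¹ = I + 11·N = [[1, 0], [22, 1]].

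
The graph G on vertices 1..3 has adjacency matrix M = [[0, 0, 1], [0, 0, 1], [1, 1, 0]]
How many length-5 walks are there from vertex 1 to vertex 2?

The number of length-5 walks from vertex 1 to vertex 2 is entry (1,2) of M^5, where M is the adjacency matrix.
M^2 = [[1, 1, 0], [1, 1, 0], [0, 0, 2]]
M^3 = [[0, 0, 2], [0, 0, 2], [2, 2, 0]]
M^4 = [[2, 2, 0], [2, 2, 0], [0, 0, 4]]
M^5 = [[0, 0, 4], [0, 0, 4], [4, 4, 0]]

0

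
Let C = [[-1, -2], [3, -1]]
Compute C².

[[-5, 4], [-6, -5]]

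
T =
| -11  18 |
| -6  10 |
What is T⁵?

[[-131, 198], [-66, 100]]

tr T = -1 and det T = -2, so the characteristic polynomial is λ² − (-1)λ + (-2) with roots 1 and -2.
Eigenvectors give P = [[-3, -2], [-2, -1]] with P⁻¹ = [[1, -2], [-2, 3]], and T = P·diag(1, -2)·P⁻¹.
Then T⁵ = P·diag(1, -32)·P⁻¹ = [[-3, 64], [-2, 32]] · [[1, -2], [-2, 3]] = [[-131, 198], [-66, 100]].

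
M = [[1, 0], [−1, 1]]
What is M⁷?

[[1, 0], [−7, 1]]

M = I + N where N = [[0, 0], [−1, 0]] is strictly lower-triangular, so N² = 0.
(I + N)⁷ = I + 7·N = [[1, 0], [−7, 1]].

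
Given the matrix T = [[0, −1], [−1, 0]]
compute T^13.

T² = I (check: tr T = 0 and det T = −1), so T^13 = T since 13 is odd.

[[0, −1], [−1, 0]]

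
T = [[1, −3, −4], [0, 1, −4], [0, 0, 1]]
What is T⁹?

T = I + N where N = [[0, −3, −4], [0, 0, −4], [0, 0, 0]] is strictly upper-triangular, so N³ = 0.
(I + N)⁹ = I + 9·N + 36·N² = [[1, −27, 396], [0, 1, −36], [0, 0, 1]].

[[1, −27, 396], [0, 1, −36], [0, 0, 1]]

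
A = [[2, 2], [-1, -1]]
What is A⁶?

[[2, 2], [-1, -1]]

A² = A (a projection; rank 1, trace 1), so A⁶ = A.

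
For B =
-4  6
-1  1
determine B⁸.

[[766, -1530], [255, -509]]

tr B = -3 and det B = 2, so the characteristic polynomial is λ² − (-3)λ + (2) with roots -2 and -1.
Eigenvectors give P = [[3, -2], [1, -1]] with P⁻¹ = [[1, -2], [1, -3]], and B = P·diag(-2, -1)·P⁻¹.
Then B⁸ = P·diag(256, 1)·P⁻¹ = [[768, -2], [256, -1]] · [[1, -2], [1, -3]] = [[766, -1530], [255, -509]].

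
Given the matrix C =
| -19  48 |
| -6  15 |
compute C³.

[[-235, 624], [-78, 207]]

tr C = -4 and det C = 3, so the characteristic polynomial is λ² − (-4)λ + (3) with roots -1 and -3.
Eigenvectors give P = [[-8, 3], [-3, 1]] with P⁻¹ = [[1, -3], [3, -8]], and C = P·diag(-1, -3)·P⁻¹.
Then C³ = P·diag(-1, -27)·P⁻¹ = [[8, -81], [3, -27]] · [[1, -3], [3, -8]] = [[-235, 624], [-78, 207]].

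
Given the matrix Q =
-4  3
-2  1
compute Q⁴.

[[46, -45], [30, -29]]

tr Q = -3 and det Q = 2, so the characteristic polynomial is λ² − (-3)λ + (2) with roots -1 and -2.
Eigenvectors give P = [[-1, 3], [-1, 2]] with P⁻¹ = [[2, -3], [1, -1]], and Q = P·diag(-1, -2)·P⁻¹.
Then Q⁴ = P·diag(1, 16)·P⁻¹ = [[-1, 48], [-1, 32]] · [[2, -3], [1, -1]] = [[46, -45], [30, -29]].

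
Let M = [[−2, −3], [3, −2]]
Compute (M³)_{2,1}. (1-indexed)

9

M² = [[−5, 12], [−12, −5]]
M³ = [[46, −9], [9, 46]]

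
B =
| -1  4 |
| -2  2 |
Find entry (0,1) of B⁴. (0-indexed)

-44

B² = [[-7, 4], [-2, -4]]
B³ = [[-1, -20], [10, -16]]
B⁴ = [[41, -44], [22, 8]]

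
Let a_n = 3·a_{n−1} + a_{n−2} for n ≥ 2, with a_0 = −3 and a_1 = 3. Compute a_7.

2487

With companion matrix Q = [[3, 1], [1, 0]], [a_n, a_{n−1}]ᵀ = Q·[a_{n−1}, a_{n−2}]ᵀ, so [a_7, a_6]ᵀ = Q⁶·[a_1, a_0]ᵀ.
Q⁶ = [[1189, 360], [360, 109]], giving [a_7, a_6]ᵀ = [[2487], [753]].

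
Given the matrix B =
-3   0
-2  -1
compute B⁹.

tr B = -4 and det B = 3, so the characteristic polynomial is λ² − (-4)λ + (3) with roots -1 and -3.
Eigenvectors give P = [[0, -1], [1, -1]] with P⁻¹ = [[-1, 1], [-1, 0]], and B = P·diag(-1, -3)·P⁻¹.
Then B⁹ = P·diag(-1, -19683)·P⁻¹ = [[0, 19683], [-1, 19683]] · [[-1, 1], [-1, 0]] = [[-19683, 0], [-19682, -1]].

[[-19683, 0], [-19682, -1]]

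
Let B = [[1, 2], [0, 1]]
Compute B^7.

[[1, 14], [0, 1]]

B = I + N where N = [[0, 2], [0, 0]] is strictly upper-triangular, so N^2 = 0.
(I + N)^7 = I + 7·N = [[1, 14], [0, 1]].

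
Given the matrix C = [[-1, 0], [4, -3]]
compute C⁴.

[[1, 0], [-160, 81]]

C² = [[1, 0], [-16, 9]]
C³ = [[-1, 0], [52, -27]]
C⁴ = [[1, 0], [-160, 81]]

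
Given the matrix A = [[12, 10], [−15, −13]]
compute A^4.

[[−114, −130], [195, 211]]

tr A = −1 and det A = −6, so the characteristic polynomial is λ² − (−1)λ + (−6) with roots −3 and 2.
Eigenvectors give P = [[−2, 1], [3, −1]] with P⁻¹ = [[1, 1], [3, 2]], and A = P·diag(−3, 2)·P⁻¹.
Then A^4 = P·diag(81, 16)·P⁻¹ = [[−162, 16], [243, −16]] · [[1, 1], [3, 2]] = [[−114, −130], [195, 211]].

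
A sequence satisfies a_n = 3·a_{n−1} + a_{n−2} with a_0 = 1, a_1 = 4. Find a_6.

With companion matrix B = [[3, 1], [1, 0]], [a_n, a_{n−1}]ᵀ = B·[a_{n−1}, a_{n−2}]ᵀ, so [a_6, a_5]ᵀ = B⁵·[a_1, a_0]ᵀ.
B⁵ = [[360, 109], [109, 33]], giving [a_6, a_5]ᵀ = [[1549], [469]].

1549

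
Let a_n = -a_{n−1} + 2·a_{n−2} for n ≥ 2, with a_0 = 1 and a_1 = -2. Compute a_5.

-32

With companion matrix Q = [[-1, 2], [1, 0]], [a_n, a_{n−1}]ᵀ = Q·[a_{n−1}, a_{n−2}]ᵀ, so [a_5, a_4]ᵀ = Q⁴·[a_1, a_0]ᵀ.
Q⁴ = [[11, -10], [-5, 6]], giving [a_5, a_4]ᵀ = [[-32], [16]].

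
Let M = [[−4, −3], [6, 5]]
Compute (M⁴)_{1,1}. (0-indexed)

31

tr M = 1 and det M = −2, so the characteristic polynomial is λ² − (1)λ + (−2) with roots 2 and −1.
Eigenvectors give P = [[−1, −1], [2, 1]] with P⁻¹ = [[1, 1], [−2, −1]], and M = P·diag(2, −1)·P⁻¹.
Then M⁴ = P·diag(16, 1)·P⁻¹ = [[−16, −1], [32, 1]] · [[1, 1], [−2, −1]] = [[−14, −15], [30, 31]].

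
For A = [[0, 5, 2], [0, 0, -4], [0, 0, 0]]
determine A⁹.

[[0, 0, 0], [0, 0, 0], [0, 0, 0]]

A is strictly triangular, hence nilpotent: A³ = 0, so A⁹ = 0.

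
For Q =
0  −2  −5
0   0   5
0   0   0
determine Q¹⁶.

Q is strictly triangular, hence nilpotent: Q³ = 0, so Q¹⁶ = 0.

[[0, 0, 0], [0, 0, 0], [0, 0, 0]]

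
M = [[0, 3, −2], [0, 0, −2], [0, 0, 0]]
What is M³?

M is strictly triangular, hence nilpotent: M³ = 0, so M³ = 0.

[[0, 0, 0], [0, 0, 0], [0, 0, 0]]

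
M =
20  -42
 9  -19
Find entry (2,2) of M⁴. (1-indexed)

-89

tr M = 1 and det M = -2, so the characteristic polynomial is λ² − (1)λ + (-2) with roots -1 and 2.
Eigenvectors give P = [[-2, -7], [-1, -3]] with P⁻¹ = [[3, -7], [-1, 2]], and M = P·diag(-1, 2)·P⁻¹.
Then M⁴ = P·diag(1, 16)·P⁻¹ = [[-2, -112], [-1, -48]] · [[3, -7], [-1, 2]] = [[106, -210], [45, -89]].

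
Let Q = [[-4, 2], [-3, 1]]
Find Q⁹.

[[-1534, 1022], [-1533, 1021]]

tr Q = -3 and det Q = 2, so the characteristic polynomial is λ² − (-3)λ + (2) with roots -1 and -2.
Eigenvectors give P = [[-2, 1], [-3, 1]] with P⁻¹ = [[1, -1], [3, -2]], and Q = P·diag(-1, -2)·P⁻¹.
Then Q⁹ = P·diag(-1, -512)·P⁻¹ = [[2, -512], [3, -512]] · [[1, -1], [3, -2]] = [[-1534, 1022], [-1533, 1021]].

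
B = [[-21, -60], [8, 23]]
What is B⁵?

tr B = 2 and det B = -3, so the characteristic polynomial is λ² − (2)λ + (-3) with roots -1 and 3.
Eigenvectors give P = [[3, -5], [-1, 2]] with P⁻¹ = [[2, 5], [1, 3]], and B = P·diag(-1, 3)·P⁻¹.
Then B⁵ = P·diag(-1, 243)·P⁻¹ = [[-3, -1215], [1, 486]] · [[2, 5], [1, 3]] = [[-1221, -3660], [488, 1463]].

[[-1221, -3660], [488, 1463]]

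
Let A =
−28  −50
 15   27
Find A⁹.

tr A = −1 and det A = −6, so the characteristic polynomial is λ² − (−1)λ + (−6) with roots −3 and 2.
Eigenvectors give P = [[−2, 5], [1, −3]] with P⁻¹ = [[−3, −5], [−1, −2]], and A = P·diag(−3, 2)·P⁻¹.
Then A⁹ = P·diag(−19683, 512)·P⁻¹ = [[39366, 2560], [−19683, −1536]] · [[−3, −5], [−1, −2]] = [[−120658, −201950], [60585, 101487]].

[[−120658, −201950], [60585, 101487]]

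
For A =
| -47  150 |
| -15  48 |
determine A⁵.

[[-2507, 8250], [-825, 2718]]

tr A = 1 and det A = -6, so the characteristic polynomial is λ² − (1)λ + (-6) with roots 3 and -2.
Eigenvectors give P = [[3, -10], [1, -3]] with P⁻¹ = [[-3, 10], [-1, 3]], and A = P·diag(3, -2)·P⁻¹.
Then A⁵ = P·diag(243, -32)·P⁻¹ = [[729, 320], [243, 96]] · [[-3, 10], [-1, 3]] = [[-2507, 8250], [-825, 2718]].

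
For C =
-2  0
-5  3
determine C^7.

[[-128, 0], [-2315, 2187]]

tr C = 1 and det C = -6, so the characteristic polynomial is λ² − (1)λ + (-6) with roots -2 and 3.
Eigenvectors give P = [[1, 0], [1, -1]] with P⁻¹ = [[1, 0], [1, -1]], and C = P·diag(-2, 3)·P⁻¹.
Then C^7 = P·diag(-128, 2187)·P⁻¹ = [[-128, 0], [-128, -2187]] · [[1, 0], [1, -1]] = [[-128, 0], [-2315, 2187]].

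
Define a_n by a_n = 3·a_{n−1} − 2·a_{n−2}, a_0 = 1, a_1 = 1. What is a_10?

With companion matrix B = [[3, −2], [1, 0]], [a_n, a_{n−1}]ᵀ = B·[a_{n−1}, a_{n−2}]ᵀ, so [a_10, a_9]ᵀ = B⁹·[a_1, a_0]ᵀ.
B⁹ = [[1023, −1022], [511, −510]], giving [a_10, a_9]ᵀ = [[1], [1]].

1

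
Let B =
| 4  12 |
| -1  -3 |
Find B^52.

B² = B (a projection; rank 1, trace 1), so B^52 = B.

[[4, 12], [-1, -3]]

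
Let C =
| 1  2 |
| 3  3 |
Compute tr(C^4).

C^2 = [[7, 8], [12, 15]]
C^3 = [[31, 38], [57, 69]]
C^4 = [[145, 176], [264, 321]]

466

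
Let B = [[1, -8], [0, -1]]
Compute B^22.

B² = I (check: tr B = 0 and det B = -1), so B^22 = I since 22 is even.

[[1, 0], [0, 1]]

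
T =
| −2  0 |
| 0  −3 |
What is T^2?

[[4, 0], [0, 9]]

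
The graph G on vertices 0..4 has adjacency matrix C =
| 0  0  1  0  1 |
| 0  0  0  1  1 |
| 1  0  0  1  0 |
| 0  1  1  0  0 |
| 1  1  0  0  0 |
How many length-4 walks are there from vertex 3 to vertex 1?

1

The number of length-4 walks from vertex 3 to vertex 1 is entry (3,1) of C^4, where C is the adjacency matrix.
C^2 = [[2, 1, 0, 1, 0], [1, 2, 1, 0, 0], [0, 1, 2, 0, 1], [1, 0, 0, 2, 1], [0, 0, 1, 1, 2]]
C^3 = [[0, 1, 3, 1, 3], [1, 0, 1, 3, 3], [3, 1, 0, 3, 1], [1, 3, 3, 0, 1], [3, 3, 1, 1, 0]]
C^4 = [[6, 4, 1, 4, 1], [4, 6, 4, 1, 1], [1, 4, 6, 1, 4], [4, 1, 1, 6, 4], [1, 1, 4, 4, 6]]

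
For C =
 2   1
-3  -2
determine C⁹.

[[2, 1], [-3, -2]]

C² = I (check: tr C = 0 and det C = -1), so C⁹ = C since 9 is odd.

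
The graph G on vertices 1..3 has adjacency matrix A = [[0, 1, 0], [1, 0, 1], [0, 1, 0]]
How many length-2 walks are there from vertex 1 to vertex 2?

0

The number of length-2 walks from vertex 1 to vertex 2 is entry (1,2) of A², where A is the adjacency matrix.
A² = [[1, 0, 1], [0, 2, 0], [1, 0, 1]]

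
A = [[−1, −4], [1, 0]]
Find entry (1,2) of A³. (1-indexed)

12

A² = [[−3, 4], [−1, −4]]
A³ = [[7, 12], [−3, 4]]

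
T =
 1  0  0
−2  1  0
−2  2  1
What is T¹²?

T = I + N where N = [[0, 0, 0], [−2, 0, 0], [−2, 2, 0]] is strictly lower-triangular, so N³ = 0.
(I + N)¹² = I + 12·N + 66·N² = [[1, 0, 0], [−24, 1, 0], [−288, 24, 1]].

[[1, 0, 0], [−24, 1, 0], [−288, 24, 1]]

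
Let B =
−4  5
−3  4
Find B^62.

[[1, 0], [0, 1]]

B² = I (check: tr B = 0 and det B = −1), so B^62 = I since 62 is even.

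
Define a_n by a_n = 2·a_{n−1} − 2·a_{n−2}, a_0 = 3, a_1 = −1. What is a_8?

48

With companion matrix M = [[2, −2], [1, 0]], [a_n, a_{n−1}]ᵀ = M·[a_{n−1}, a_{n−2}]ᵀ, so [a_8, a_7]ᵀ = M⁷·[a_1, a_0]ᵀ.
M⁷ = [[0, 16], [−8, 16]], giving [a_8, a_7]ᵀ = [[48], [56]].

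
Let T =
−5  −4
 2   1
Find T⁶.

tr T = −4 and det T = 3, so the characteristic polynomial is λ² − (−4)λ + (3) with roots −1 and −3.
Eigenvectors give P = [[−1, 2], [1, −1]] with P⁻¹ = [[1, 2], [1, 1]], and T = P·diag(−1, −3)·P⁻¹.
Then T⁶ = P·diag(1, 729)·P⁻¹ = [[−1, 1458], [1, −729]] · [[1, 2], [1, 1]] = [[1457, 1456], [−728, −727]].

[[1457, 1456], [−728, −727]]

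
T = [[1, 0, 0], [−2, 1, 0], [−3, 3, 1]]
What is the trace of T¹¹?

3

T = I + N where N = [[0, 0, 0], [−2, 0, 0], [−3, 3, 0]] is strictly lower-triangular, so N³ = 0.
(I + N)¹¹ = I + 11·N + 55·N² = [[1, 0, 0], [−22, 1, 0], [−363, 33, 1]].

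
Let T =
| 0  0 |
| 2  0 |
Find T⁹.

T is strictly triangular, hence nilpotent: T² = 0, so T⁹ = 0.

[[0, 0], [0, 0]]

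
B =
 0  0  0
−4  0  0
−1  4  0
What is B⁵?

B is strictly triangular, hence nilpotent: B³ = 0, so B⁵ = 0.

[[0, 0, 0], [0, 0, 0], [0, 0, 0]]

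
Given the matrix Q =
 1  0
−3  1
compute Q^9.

Q = I + N where N = [[0, 0], [−3, 0]] is strictly lower-triangular, so N^2 = 0.
(I + N)^9 = I + 9·N = [[1, 0], [−27, 1]].

[[1, 0], [−27, 1]]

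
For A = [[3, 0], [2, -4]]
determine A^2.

[[9, 0], [-2, 16]]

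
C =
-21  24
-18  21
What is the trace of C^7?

0

tr C = 0 and det C = -9, so the characteristic polynomial is λ² − (0)λ + (-9) with roots 3 and -3.
Eigenvectors give P = [[1, 4], [1, 3]] with P⁻¹ = [[-3, 4], [1, -1]], and C = P·diag(3, -3)·P⁻¹.
Then C^7 = P·diag(2187, -2187)·P⁻¹ = [[2187, -8748], [2187, -6561]] · [[-3, 4], [1, -1]] = [[-15309, 17496], [-13122, 15309]].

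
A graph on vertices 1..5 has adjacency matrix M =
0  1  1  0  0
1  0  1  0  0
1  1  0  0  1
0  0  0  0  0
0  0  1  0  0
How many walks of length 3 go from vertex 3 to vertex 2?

4

The number of length-3 walks from vertex 3 to vertex 2 is entry (3,2) of M³, where M is the adjacency matrix.
M² = [[2, 1, 1, 0, 1], [1, 2, 1, 0, 1], [1, 1, 3, 0, 0], [0, 0, 0, 0, 0], [1, 1, 0, 0, 1]]
M³ = [[2, 3, 4, 0, 1], [3, 2, 4, 0, 1], [4, 4, 2, 0, 3], [0, 0, 0, 0, 0], [1, 1, 3, 0, 0]]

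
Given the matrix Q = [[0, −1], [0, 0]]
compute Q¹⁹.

Q is strictly triangular, hence nilpotent: Q² = 0, so Q¹⁹ = 0.

[[0, 0], [0, 0]]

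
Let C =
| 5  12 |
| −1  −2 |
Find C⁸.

[[1021, 3060], [−255, −764]]

tr C = 3 and det C = 2, so the characteristic polynomial is λ² − (3)λ + (2) with roots 1 and 2.
Eigenvectors give P = [[−3, −4], [1, 1]] with P⁻¹ = [[1, 4], [−1, −3]], and C = P·diag(1, 2)·P⁻¹.
Then C⁸ = P·diag(1, 256)·P⁻¹ = [[−3, −1024], [1, 256]] · [[1, 4], [−1, −3]] = [[1021, 3060], [−255, −764]].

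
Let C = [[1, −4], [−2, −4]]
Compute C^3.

[[−15, −84], [−42, −120]]

C^2 = [[9, 12], [6, 24]]
C^3 = [[−15, −84], [−42, −120]]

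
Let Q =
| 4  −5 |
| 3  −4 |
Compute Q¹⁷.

[[4, −5], [3, −4]]

Q² = I (check: tr Q = 0 and det Q = −1), so Q¹⁷ = Q since 17 is odd.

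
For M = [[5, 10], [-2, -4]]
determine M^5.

M² = M (a projection; rank 1, trace 1), so M^5 = M.

[[5, 10], [-2, -4]]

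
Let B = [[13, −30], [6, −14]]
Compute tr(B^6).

65

tr B = −1 and det B = −2, so the characteristic polynomial is λ² − (−1)λ + (−2) with roots 1 and −2.
Eigenvectors give P = [[5, 2], [2, 1]] with P⁻¹ = [[1, −2], [−2, 5]], and B = P·diag(1, −2)·P⁻¹.
Then B^6 = P·diag(1, 64)·P⁻¹ = [[5, 128], [2, 64]] · [[1, −2], [−2, 5]] = [[−251, 630], [−126, 316]].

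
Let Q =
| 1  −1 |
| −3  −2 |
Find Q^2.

[[4, 1], [3, 7]]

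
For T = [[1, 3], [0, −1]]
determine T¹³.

[[1, 3], [0, −1]]

T² = I (check: tr T = 0 and det T = −1), so T¹³ = T since 13 is odd.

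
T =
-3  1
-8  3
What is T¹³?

[[-3, 1], [-8, 3]]

T² = I (check: tr T = 0 and det T = -1), so T¹³ = T since 13 is odd.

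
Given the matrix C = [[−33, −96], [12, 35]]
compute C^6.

tr C = 2 and det C = −3, so the characteristic polynomial is λ² − (2)λ + (−3) with roots −1 and 3.
Eigenvectors give P = [[−3, −8], [1, 3]] with P⁻¹ = [[−3, −8], [1, 3]], and C = P·diag(−1, 3)·P⁻¹.
Then C^6 = P·diag(1, 729)·P⁻¹ = [[−3, −5832], [1, 2187]] · [[−3, −8], [1, 3]] = [[−5823, −17472], [2184, 6553]].

[[−5823, −17472], [2184, 6553]]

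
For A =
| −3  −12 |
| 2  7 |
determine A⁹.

tr A = 4 and det A = 3, so the characteristic polynomial is λ² − (4)λ + (3) with roots 3 and 1.
Eigenvectors give P = [[−2, 3], [1, −1]] with P⁻¹ = [[1, 3], [1, 2]], and A = P·diag(3, 1)·P⁻¹.
Then A⁹ = P·diag(19683, 1)·P⁻¹ = [[−39366, 3], [19683, −1]] · [[1, 3], [1, 2]] = [[−39363, −118092], [19682, 59047]].

[[−39363, −118092], [19682, 59047]]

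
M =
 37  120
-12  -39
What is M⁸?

tr M = -2 and det M = -3, so the characteristic polynomial is λ² − (-2)λ + (-3) with roots 1 and -3.
Eigenvectors give P = [[10, 3], [-3, -1]] with P⁻¹ = [[1, 3], [-3, -10]], and M = P·diag(1, -3)·P⁻¹.
Then M⁸ = P·diag(1, 6561)·P⁻¹ = [[10, 19683], [-3, -6561]] · [[1, 3], [-3, -10]] = [[-59039, -196800], [19680, 65601]].

[[-59039, -196800], [19680, 65601]]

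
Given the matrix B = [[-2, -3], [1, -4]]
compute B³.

[[16, -75], [25, -34]]

B² = [[1, 18], [-6, 13]]
B³ = [[16, -75], [25, -34]]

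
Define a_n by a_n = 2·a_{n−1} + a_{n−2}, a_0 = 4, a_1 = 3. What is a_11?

With companion matrix A = [[2, 1], [1, 0]], [a_n, a_{n−1}]ᵀ = A·[a_{n−1}, a_{n−2}]ᵀ, so [a_11, a_10]ᵀ = A¹⁰·[a_1, a_0]ᵀ.
A¹⁰ = [[5741, 2378], [2378, 985]], giving [a_11, a_10]ᵀ = [[26735], [11074]].

26735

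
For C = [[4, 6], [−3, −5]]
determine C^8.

tr C = −1 and det C = −2, so the characteristic polynomial is λ² − (−1)λ + (−2) with roots 1 and −2.
Eigenvectors give P = [[2, −1], [−1, 1]] with P⁻¹ = [[1, 1], [1, 2]], and C = P·diag(1, −2)·P⁻¹.
Then C^8 = P·diag(1, 256)·P⁻¹ = [[2, −256], [−1, 256]] · [[1, 1], [1, 2]] = [[−254, −510], [255, 511]].

[[−254, −510], [255, 511]]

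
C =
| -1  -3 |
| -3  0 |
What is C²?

[[10, 3], [3, 9]]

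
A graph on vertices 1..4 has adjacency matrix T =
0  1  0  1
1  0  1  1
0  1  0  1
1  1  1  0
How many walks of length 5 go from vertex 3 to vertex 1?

The number of length-5 walks from vertex 3 to vertex 1 is entry (3,1) of T⁵, where T is the adjacency matrix.
T² = [[2, 1, 2, 1], [1, 3, 1, 2], [2, 1, 2, 1], [1, 2, 1, 3]]
T³ = [[2, 5, 2, 5], [5, 4, 5, 5], [2, 5, 2, 5], [5, 5, 5, 4]]
T⁴ = [[10, 9, 10, 9], [9, 15, 9, 14], [10, 9, 10, 9], [9, 14, 9, 15]]
T⁵ = [[18, 29, 18, 29], [29, 32, 29, 33], [18, 29, 18, 29], [29, 33, 29, 32]]

18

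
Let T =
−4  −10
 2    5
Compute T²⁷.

T² = T (a projection; rank 1, trace 1), so T²⁷ = T.

[[−4, −10], [2, 5]]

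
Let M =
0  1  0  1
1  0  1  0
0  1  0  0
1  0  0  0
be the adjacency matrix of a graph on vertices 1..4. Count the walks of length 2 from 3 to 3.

1

The number of length-2 walks from vertex 3 to vertex 3 is entry (3,3) of M², where M is the adjacency matrix.
M² = [[2, 0, 1, 0], [0, 2, 0, 1], [1, 0, 1, 0], [0, 1, 0, 1]]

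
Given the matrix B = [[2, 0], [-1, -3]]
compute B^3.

B^2 = [[4, 0], [1, 9]]
B^3 = [[8, 0], [-7, -27]]

[[8, 0], [-7, -27]]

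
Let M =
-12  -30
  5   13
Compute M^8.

tr M = 1 and det M = -6, so the characteristic polynomial is λ² − (1)λ + (-6) with roots 3 and -2.
Eigenvectors give P = [[2, -3], [-1, 1]] with P⁻¹ = [[-1, -3], [-1, -2]], and M = P·diag(3, -2)·P⁻¹.
Then M^8 = P·diag(6561, 256)·P⁻¹ = [[13122, -768], [-6561, 256]] · [[-1, -3], [-1, -2]] = [[-12354, -37830], [6305, 19171]].

[[-12354, -37830], [6305, 19171]]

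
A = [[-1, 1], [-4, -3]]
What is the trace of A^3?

20

A^2 = [[-3, -4], [16, 5]]
A^3 = [[19, 9], [-36, 1]]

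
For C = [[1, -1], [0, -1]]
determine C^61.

C² = I (check: tr C = 0 and det C = -1), so C^61 = C since 61 is odd.

[[1, -1], [0, -1]]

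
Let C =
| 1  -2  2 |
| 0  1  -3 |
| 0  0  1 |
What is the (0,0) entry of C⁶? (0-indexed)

C = I + N where N = [[0, -2, 2], [0, 0, -3], [0, 0, 0]] is strictly upper-triangular, so N³ = 0.
(I + N)⁶ = I + 6·N + 15·N² = [[1, -12, 102], [0, 1, -18], [0, 0, 1]].

1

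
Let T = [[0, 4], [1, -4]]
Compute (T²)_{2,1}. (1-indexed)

-4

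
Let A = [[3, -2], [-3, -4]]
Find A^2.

[[15, 2], [3, 22]]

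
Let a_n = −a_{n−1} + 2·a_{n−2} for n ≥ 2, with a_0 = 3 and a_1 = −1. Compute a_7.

−169

With companion matrix B = [[−1, 2], [1, 0]], [a_n, a_{n−1}]ᵀ = B·[a_{n−1}, a_{n−2}]ᵀ, so [a_7, a_6]ᵀ = B⁶·[a_1, a_0]ᵀ.
B⁶ = [[43, −42], [−21, 22]], giving [a_7, a_6]ᵀ = [[−169], [87]].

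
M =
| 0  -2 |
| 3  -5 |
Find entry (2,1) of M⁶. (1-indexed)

tr M = -5 and det M = 6, so the characteristic polynomial is λ² − (-5)λ + (6) with roots -3 and -2.
Eigenvectors give P = [[2, -1], [3, -1]] with P⁻¹ = [[-1, 1], [-3, 2]], and M = P·diag(-3, -2)·P⁻¹.
Then M⁶ = P·diag(729, 64)·P⁻¹ = [[1458, -64], [2187, -64]] · [[-1, 1], [-3, 2]] = [[-1266, 1330], [-1995, 2059]].

-1995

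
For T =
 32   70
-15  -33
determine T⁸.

[[-37574, -88270], [18915, 44391]]

tr T = -1 and det T = -6, so the characteristic polynomial is λ² − (-1)λ + (-6) with roots -3 and 2.
Eigenvectors give P = [[-2, 7], [1, -3]] with P⁻¹ = [[3, 7], [1, 2]], and T = P·diag(-3, 2)·P⁻¹.
Then T⁸ = P·diag(6561, 256)·P⁻¹ = [[-13122, 1792], [6561, -768]] · [[3, 7], [1, 2]] = [[-37574, -88270], [18915, 44391]].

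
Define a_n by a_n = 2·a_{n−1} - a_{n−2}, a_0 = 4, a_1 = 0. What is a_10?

-36

With companion matrix B = [[2, -1], [1, 0]], [a_n, a_{n−1}]ᵀ = B·[a_{n−1}, a_{n−2}]ᵀ, so [a_10, a_9]ᵀ = B⁹·[a_1, a_0]ᵀ.
B⁹ = [[10, -9], [9, -8]], giving [a_10, a_9]ᵀ = [[-36], [-32]].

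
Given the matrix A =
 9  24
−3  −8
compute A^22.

A² = A (a projection; rank 1, trace 1), so A^22 = A.

[[9, 24], [−3, −8]]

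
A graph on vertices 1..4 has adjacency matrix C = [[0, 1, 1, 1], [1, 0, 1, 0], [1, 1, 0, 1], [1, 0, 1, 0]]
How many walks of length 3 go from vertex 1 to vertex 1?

The number of length-3 walks from vertex 1 to vertex 1 is entry (1,1) of C³, where C is the adjacency matrix.
C² = [[3, 1, 2, 1], [1, 2, 1, 2], [2, 1, 3, 1], [1, 2, 1, 2]]
C³ = [[4, 5, 5, 5], [5, 2, 5, 2], [5, 5, 4, 5], [5, 2, 5, 2]]

4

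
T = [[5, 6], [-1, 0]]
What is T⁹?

[[58025, 115026], [-19171, -37830]]

tr T = 5 and det T = 6, so the characteristic polynomial is λ² − (5)λ + (6) with roots 3 and 2.
Eigenvectors give P = [[3, -2], [-1, 1]] with P⁻¹ = [[1, 2], [1, 3]], and T = P·diag(3, 2)·P⁻¹.
Then T⁹ = P·diag(19683, 512)·P⁻¹ = [[59049, -1024], [-19683, 512]] · [[1, 2], [1, 3]] = [[58025, 115026], [-19171, -37830]].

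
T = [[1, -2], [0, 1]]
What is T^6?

T = I + N where N = [[0, -2], [0, 0]] is strictly upper-triangular, so N^2 = 0.
(I + N)^6 = I + 6·N = [[1, -12], [0, 1]].

[[1, -12], [0, 1]]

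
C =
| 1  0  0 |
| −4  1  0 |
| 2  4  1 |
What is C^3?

[[1, 0, 0], [−12, 1, 0], [−42, 12, 1]]

C = I + N where N = [[0, 0, 0], [−4, 0, 0], [2, 4, 0]] is strictly lower-triangular, so N^3 = 0.
(I + N)^3 = I + 3·N + 3·N^2 = [[1, 0, 0], [−12, 1, 0], [−42, 12, 1]].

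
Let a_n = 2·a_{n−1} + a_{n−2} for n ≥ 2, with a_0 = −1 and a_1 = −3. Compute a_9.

With companion matrix B = [[2, 1], [1, 0]], [a_n, a_{n−1}]ᵀ = B·[a_{n−1}, a_{n−2}]ᵀ, so [a_9, a_8]ᵀ = B⁸·[a_1, a_0]ᵀ.
B⁸ = [[985, 408], [408, 169]], giving [a_9, a_8]ᵀ = [[−3363], [−1393]].

−3363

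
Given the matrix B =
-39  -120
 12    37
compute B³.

[[-279, -840], [84, 253]]

tr B = -2 and det B = -3, so the characteristic polynomial is λ² − (-2)λ + (-3) with roots -3 and 1.
Eigenvectors give P = [[10, -3], [-3, 1]] with P⁻¹ = [[1, 3], [3, 10]], and B = P·diag(-3, 1)·P⁻¹.
Then B³ = P·diag(-27, 1)·P⁻¹ = [[-270, -3], [81, 1]] · [[1, 3], [3, 10]] = [[-279, -840], [84, 253]].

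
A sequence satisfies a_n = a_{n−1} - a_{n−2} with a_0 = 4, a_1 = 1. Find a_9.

With companion matrix B = [[1, -1], [1, 0]], [a_n, a_{n−1}]ᵀ = B·[a_{n−1}, a_{n−2}]ᵀ, so [a_9, a_8]ᵀ = B⁸·[a_1, a_0]ᵀ.
B⁸ = [[0, -1], [1, -1]], giving [a_9, a_8]ᵀ = [[-4], [-3]].

-4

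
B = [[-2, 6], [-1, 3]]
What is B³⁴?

B² = B (a projection; rank 1, trace 1), so B³⁴ = B.

[[-2, 6], [-1, 3]]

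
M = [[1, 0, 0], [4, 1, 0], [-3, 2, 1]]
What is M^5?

M = I + N where N = [[0, 0, 0], [4, 0, 0], [-3, 2, 0]] is strictly lower-triangular, so N^3 = 0.
(I + N)^5 = I + 5·N + 10·N^2 = [[1, 0, 0], [20, 1, 0], [65, 10, 1]].

[[1, 0, 0], [20, 1, 0], [65, 10, 1]]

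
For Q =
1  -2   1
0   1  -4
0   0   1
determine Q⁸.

Q = I + N where N = [[0, -2, 1], [0, 0, -4], [0, 0, 0]] is strictly upper-triangular, so N³ = 0.
(I + N)⁸ = I + 8·N + 28·N² = [[1, -16, 232], [0, 1, -32], [0, 0, 1]].

[[1, -16, 232], [0, 1, -32], [0, 0, 1]]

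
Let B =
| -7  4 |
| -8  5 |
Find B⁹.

[[-39367, 19684], [-39368, 19685]]

tr B = -2 and det B = -3, so the characteristic polynomial is λ² − (-2)λ + (-3) with roots -3 and 1.
Eigenvectors give P = [[1, -1], [1, -2]] with P⁻¹ = [[2, -1], [1, -1]], and B = P·diag(-3, 1)·P⁻¹.
Then B⁹ = P·diag(-19683, 1)·P⁻¹ = [[-19683, -1], [-19683, -2]] · [[2, -1], [1, -1]] = [[-39367, 19684], [-39368, 19685]].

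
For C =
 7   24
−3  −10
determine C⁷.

[[1015, 3048], [−381, −1144]]

tr C = −3 and det C = 2, so the characteristic polynomial is λ² − (−3)λ + (2) with roots −2 and −1.
Eigenvectors give P = [[−8, −3], [3, 1]] with P⁻¹ = [[1, 3], [−3, −8]], and C = P·diag(−2, −1)·P⁻¹.
Then C⁷ = P·diag(−128, −1)·P⁻¹ = [[1024, 3], [−384, −1]] · [[1, 3], [−3, −8]] = [[1015, 3048], [−381, −1144]].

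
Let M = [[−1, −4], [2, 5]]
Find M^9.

tr M = 4 and det M = 3, so the characteristic polynomial is λ² − (4)λ + (3) with roots 1 and 3.
Eigenvectors give P = [[2, 1], [−1, −1]] with P⁻¹ = [[1, 1], [−1, −2]], and M = P·diag(1, 3)·P⁻¹.
Then M^9 = P·diag(1, 19683)·P⁻¹ = [[2, 19683], [−1, −19683]] · [[1, 1], [−1, −2]] = [[−19681, −39364], [19682, 39365]].

[[−19681, −39364], [19682, 39365]]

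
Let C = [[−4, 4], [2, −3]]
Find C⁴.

C² = [[24, −28], [−14, 17]]
C³ = [[−152, 180], [90, −107]]
C⁴ = [[968, −1148], [−574, 681]]

[[968, −1148], [−574, 681]]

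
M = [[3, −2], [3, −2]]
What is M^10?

M² = M (a projection; rank 1, trace 1), so M^10 = M.

[[3, −2], [3, −2]]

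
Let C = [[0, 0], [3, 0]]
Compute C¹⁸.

[[0, 0], [0, 0]]

C is strictly triangular, hence nilpotent: C² = 0, so C¹⁸ = 0.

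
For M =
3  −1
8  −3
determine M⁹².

[[1, 0], [0, 1]]

M² = I (check: tr M = 0 and det M = −1), so M⁹² = I since 92 is even.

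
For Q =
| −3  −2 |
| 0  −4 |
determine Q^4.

[[81, 350], [0, 256]]

Q^2 = [[9, 14], [0, 16]]
Q^3 = [[−27, −74], [0, −64]]
Q^4 = [[81, 350], [0, 256]]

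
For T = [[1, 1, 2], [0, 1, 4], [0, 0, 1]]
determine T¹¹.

T = I + N where N = [[0, 1, 2], [0, 0, 4], [0, 0, 0]] is strictly upper-triangular, so N³ = 0.
(I + N)¹¹ = I + 11·N + 55·N² = [[1, 11, 242], [0, 1, 44], [0, 0, 1]].

[[1, 11, 242], [0, 1, 44], [0, 0, 1]]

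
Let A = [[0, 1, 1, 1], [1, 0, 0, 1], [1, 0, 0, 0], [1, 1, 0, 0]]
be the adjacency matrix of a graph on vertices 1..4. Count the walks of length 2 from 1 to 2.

1

The number of length-2 walks from vertex 1 to vertex 2 is entry (1,2) of A², where A is the adjacency matrix.
A² = [[3, 1, 0, 1], [1, 2, 1, 1], [0, 1, 1, 1], [1, 1, 1, 2]]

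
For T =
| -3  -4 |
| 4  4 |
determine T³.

[[5, 12], [-12, -16]]

T² = [[-7, -4], [4, 0]]
T³ = [[5, 12], [-12, -16]]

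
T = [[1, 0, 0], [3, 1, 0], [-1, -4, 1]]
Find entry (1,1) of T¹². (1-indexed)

1

T = I + N where N = [[0, 0, 0], [3, 0, 0], [-1, -4, 0]] is strictly lower-triangular, so N³ = 0.
(I + N)¹² = I + 12·N + 66·N² = [[1, 0, 0], [36, 1, 0], [-804, -48, 1]].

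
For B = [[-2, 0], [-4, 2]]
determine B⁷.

tr B = 0 and det B = -4, so the characteristic polynomial is λ² − (0)λ + (-4) with roots -2 and 2.
Eigenvectors give P = [[-1, 0], [-1, 1]] with P⁻¹ = [[-1, 0], [-1, 1]], and B = P·diag(-2, 2)·P⁻¹.
Then B⁷ = P·diag(-128, 128)·P⁻¹ = [[128, 0], [128, 128]] · [[-1, 0], [-1, 1]] = [[-128, 0], [-256, 128]].

[[-128, 0], [-256, 128]]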